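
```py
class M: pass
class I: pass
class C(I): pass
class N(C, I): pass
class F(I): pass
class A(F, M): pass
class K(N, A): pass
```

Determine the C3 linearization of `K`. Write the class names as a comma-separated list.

K, N, C, A, F, I, M, object

L[K] = K + merge(L[N], L[A], [N A])
  take N:  [N C I object] + [A F I M object] + [N A]
  take C:  [C I object] + [A F I M object] + [A]
  take A:  [I object] + [A F I M object] + [A]
  take F:  [I object] + [F I M object]
  take I:  [I object] + [I M object]
  take M:  [object] + [M object]
  take object:  [object] + [object]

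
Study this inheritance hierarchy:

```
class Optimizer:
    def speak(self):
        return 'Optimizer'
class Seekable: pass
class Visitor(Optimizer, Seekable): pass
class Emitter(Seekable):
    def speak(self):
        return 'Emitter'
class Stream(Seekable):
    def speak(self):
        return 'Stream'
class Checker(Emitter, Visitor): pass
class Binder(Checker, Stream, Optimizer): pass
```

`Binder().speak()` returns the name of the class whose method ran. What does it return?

Emitter

L[Binder] = Binder + merge(L[Checker], L[Stream], L[Optimizer], [Checker Stream Optimizer])
  take Checker:  [Checker Emitter Visitor Optimizer Seekable object] + [Stream Seekable object] + [Optimizer object] + [Checker Stream Optimizer]
  take Emitter:  [Emitter Visitor Optimizer Seekable object] + [Stream Seekable object] + [Optimizer object] + [Stream Optimizer]
  take Visitor:  [Visitor Optimizer Seekable object] + [Stream Seekable object] + [Optimizer object] + [Stream Optimizer]
  take Stream:  [Optimizer Seekable object] + [Stream Seekable object] + [Optimizer object] + [Stream Optimizer]
  take Optimizer:  [Optimizer Seekable object] + [Seekable object] + [Optimizer object] + [Optimizer]
  take Seekable:  [Seekable object] + [Seekable object] + [object]
  take object:  [object] + [object] + [object]
MRO: Binder Checker Emitter Visitor Stream Optimizer Seekable object
speak is defined in: Emitter, Optimizer, Stream. First along the MRO is Emitter.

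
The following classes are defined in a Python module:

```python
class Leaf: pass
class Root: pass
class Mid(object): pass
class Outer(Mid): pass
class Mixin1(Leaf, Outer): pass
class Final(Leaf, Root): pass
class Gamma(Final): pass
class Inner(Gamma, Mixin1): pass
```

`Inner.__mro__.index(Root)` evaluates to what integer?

5

L[Inner] = Inner + merge(L[Gamma], L[Mixin1], [Gamma Mixin1])
  take Gamma:  [Gamma Final Leaf Root object] + [Mixin1 Leaf Outer Mid object] + [Gamma Mixin1]
  take Final:  [Final Leaf Root object] + [Mixin1 Leaf Outer Mid object] + [Mixin1]
  take Mixin1:  [Leaf Root object] + [Mixin1 Leaf Outer Mid object] + [Mixin1]
  take Leaf:  [Leaf Root object] + [Leaf Outer Mid object]
  take Root:  [Root object] + [Outer Mid object]
  take Outer:  [object] + [Outer Mid object]
  take Mid:  [object] + [Mid object]
  take object:  [object] + [object]
MRO: Inner Gamma Final Mixin1 Leaf Root Outer Mid object
Root sits at index 5.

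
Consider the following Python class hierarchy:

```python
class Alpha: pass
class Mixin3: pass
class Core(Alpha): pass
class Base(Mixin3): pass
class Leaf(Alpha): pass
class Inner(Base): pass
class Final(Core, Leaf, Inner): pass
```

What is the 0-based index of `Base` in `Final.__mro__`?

L[Final] = Final + merge(L[Core], L[Leaf], L[Inner], [Core Leaf Inner])
  take Core:  [Core Alpha object] + [Leaf Alpha object] + [Inner Base Mixin3 object] + [Core Leaf Inner]
  take Leaf:  [Alpha object] + [Leaf Alpha object] + [Inner Base Mixin3 object] + [Leaf Inner]
  take Alpha:  [Alpha object] + [Alpha object] + [Inner Base Mixin3 object] + [Inner]
  take Inner:  [object] + [object] + [Inner Base Mixin3 object] + [Inner]
  take Base:  [object] + [object] + [Base Mixin3 object]
  take Mixin3:  [object] + [object] + [Mixin3 object]
  take object:  [object] + [object] + [object]
MRO: Final Core Leaf Alpha Inner Base Mixin3 object
Base sits at index 5.

5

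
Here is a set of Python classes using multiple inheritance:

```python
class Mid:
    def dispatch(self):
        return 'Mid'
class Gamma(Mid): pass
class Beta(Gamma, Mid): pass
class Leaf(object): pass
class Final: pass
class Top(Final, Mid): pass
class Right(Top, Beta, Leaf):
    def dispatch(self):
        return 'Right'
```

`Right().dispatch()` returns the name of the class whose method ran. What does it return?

L[Right] = Right + merge(L[Top], L[Beta], L[Leaf], [Top Beta Leaf])
  take Top:  [Top Final Mid object] + [Beta Gamma Mid object] + [Leaf object] + [Top Beta Leaf]
  take Final:  [Final Mid object] + [Beta Gamma Mid object] + [Leaf object] + [Beta Leaf]
  take Beta:  [Mid object] + [Beta Gamma Mid object] + [Leaf object] + [Beta Leaf]
  take Gamma:  [Mid object] + [Gamma Mid object] + [Leaf object] + [Leaf]
  take Mid:  [Mid object] + [Mid object] + [Leaf object] + [Leaf]
  take Leaf:  [object] + [object] + [Leaf object] + [Leaf]
  take object:  [object] + [object] + [object]
MRO: Right Top Final Beta Gamma Mid Leaf object
dispatch is defined in: Mid, Right. First along the MRO is Right.

Right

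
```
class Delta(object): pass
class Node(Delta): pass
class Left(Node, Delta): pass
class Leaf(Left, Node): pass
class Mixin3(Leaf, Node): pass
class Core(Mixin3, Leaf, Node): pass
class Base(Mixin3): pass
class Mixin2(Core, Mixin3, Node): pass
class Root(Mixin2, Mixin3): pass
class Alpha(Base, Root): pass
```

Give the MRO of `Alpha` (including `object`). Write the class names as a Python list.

L[Alpha] = Alpha + merge(L[Base], L[Root], [Base Root])
  take Base:  [Base Mixin3 Leaf Left Node Delta object] + [Root Mixin2 Core Mixin3 Leaf Left Node Delta object] + [Base Root]
  take Root:  [Mixin3 Leaf Left Node Delta object] + [Root Mixin2 Core Mixin3 Leaf Left Node Delta object] + [Root]
  take Mixin2:  [Mixin3 Leaf Left Node Delta object] + [Mixin2 Core Mixin3 Leaf Left Node Delta object]
  take Core:  [Mixin3 Leaf Left Node Delta object] + [Core Mixin3 Leaf Left Node Delta object]
  take Mixin3:  [Mixin3 Leaf Left Node Delta object] + [Mixin3 Leaf Left Node Delta object]
  take Leaf:  [Leaf Left Node Delta object] + [Leaf Left Node Delta object]
  take Left:  [Left Node Delta object] + [Left Node Delta object]
  take Node:  [Node Delta object] + [Node Delta object]
  take Delta:  [Delta object] + [Delta object]
  take object:  [object] + [object]

[Alpha, Base, Root, Mixin2, Core, Mixin3, Leaf, Left, Node, Delta, object]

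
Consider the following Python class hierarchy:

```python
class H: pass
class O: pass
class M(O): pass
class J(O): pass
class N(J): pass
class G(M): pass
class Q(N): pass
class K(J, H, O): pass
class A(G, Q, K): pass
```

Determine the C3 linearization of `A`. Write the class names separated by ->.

A -> G -> M -> Q -> N -> K -> J -> H -> O -> object

L[A] = A + merge(L[G], L[Q], L[K], [G Q K])
  take G:  [G M O object] + [Q N J O object] + [K J H O object] + [G Q K]
  take M:  [M O object] + [Q N J O object] + [K J H O object] + [Q K]
  take Q:  [O object] + [Q N J O object] + [K J H O object] + [Q K]
  take N:  [O object] + [N J O object] + [K J H O object] + [K]
  take K:  [O object] + [J O object] + [K J H O object] + [K]
  take J:  [O object] + [J O object] + [J H O object]
  take H:  [O object] + [O object] + [H O object]
  take O:  [O object] + [O object] + [O object]
  take object:  [object] + [object] + [object]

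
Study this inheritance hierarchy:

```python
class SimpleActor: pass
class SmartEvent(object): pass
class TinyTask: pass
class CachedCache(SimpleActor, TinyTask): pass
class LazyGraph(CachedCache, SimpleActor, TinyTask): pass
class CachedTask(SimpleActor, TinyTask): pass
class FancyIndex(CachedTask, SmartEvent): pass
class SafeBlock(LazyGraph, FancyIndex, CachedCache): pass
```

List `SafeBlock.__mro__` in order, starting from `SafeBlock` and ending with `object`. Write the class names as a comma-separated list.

SafeBlock, LazyGraph, FancyIndex, CachedCache, CachedTask, SimpleActor, TinyTask, SmartEvent, object

L[SafeBlock] = SafeBlock + merge(L[LazyGraph], L[FancyIndex], L[CachedCache], [LazyGraph FancyIndex CachedCache])
  take LazyGraph:  [LazyGraph CachedCache SimpleActor TinyTask object] + [FancyIndex CachedTask SimpleActor TinyTask SmartEvent object] + [CachedCache SimpleActor TinyTask object] + [LazyGraph FancyIndex CachedCache]
  take FancyIndex:  [CachedCache SimpleActor TinyTask object] + [FancyIndex CachedTask SimpleActor TinyTask SmartEvent object] + [CachedCache SimpleActor TinyTask object] + [FancyIndex CachedCache]
  take CachedCache:  [CachedCache SimpleActor TinyTask object] + [CachedTask SimpleActor TinyTask SmartEvent object] + [CachedCache SimpleActor TinyTask object] + [CachedCache]
  take CachedTask:  [SimpleActor TinyTask object] + [CachedTask SimpleActor TinyTask SmartEvent object] + [SimpleActor TinyTask object]
  take SimpleActor:  [SimpleActor TinyTask object] + [SimpleActor TinyTask SmartEvent object] + [SimpleActor TinyTask object]
  take TinyTask:  [TinyTask object] + [TinyTask SmartEvent object] + [TinyTask object]
  take SmartEvent:  [object] + [SmartEvent object] + [object]
  take object:  [object] + [object] + [object]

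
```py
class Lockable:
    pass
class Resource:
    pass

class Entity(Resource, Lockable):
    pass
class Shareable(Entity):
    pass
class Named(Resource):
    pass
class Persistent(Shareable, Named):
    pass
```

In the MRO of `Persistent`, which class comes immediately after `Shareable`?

Entity

L[Persistent] = Persistent + merge(L[Shareable], L[Named], [Shareable Named])
  take Shareable:  [Shareable Entity Resource Lockable object] + [Named Resource object] + [Shareable Named]
  take Entity:  [Entity Resource Lockable object] + [Named Resource object] + [Named]
  take Named:  [Resource Lockable object] + [Named Resource object] + [Named]
  take Resource:  [Resource Lockable object] + [Resource object]
  take Lockable:  [Lockable object] + [object]
  take object:  [object] + [object]
MRO: Persistent Shareable Entity Named Resource Lockable object
Shareable is at position 1; next is Entity.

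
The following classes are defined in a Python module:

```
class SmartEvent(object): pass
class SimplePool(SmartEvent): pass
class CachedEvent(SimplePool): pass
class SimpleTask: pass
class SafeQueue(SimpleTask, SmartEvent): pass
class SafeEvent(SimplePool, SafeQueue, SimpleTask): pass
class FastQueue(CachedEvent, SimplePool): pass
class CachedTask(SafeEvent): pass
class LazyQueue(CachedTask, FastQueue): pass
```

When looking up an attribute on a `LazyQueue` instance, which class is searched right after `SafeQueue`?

L[LazyQueue] = LazyQueue + merge(L[CachedTask], L[FastQueue], [CachedTask FastQueue])
  take CachedTask:  [CachedTask SafeEvent SimplePool SafeQueue SimpleTask SmartEvent object] + [FastQueue CachedEvent SimplePool SmartEvent object] + [CachedTask FastQueue]
  take SafeEvent:  [SafeEvent SimplePool SafeQueue SimpleTask SmartEvent object] + [FastQueue CachedEvent SimplePool SmartEvent object] + [FastQueue]
  take FastQueue:  [SimplePool SafeQueue SimpleTask SmartEvent object] + [FastQueue CachedEvent SimplePool SmartEvent object] + [FastQueue]
  take CachedEvent:  [SimplePool SafeQueue SimpleTask SmartEvent object] + [CachedEvent SimplePool SmartEvent object]
  take SimplePool:  [SimplePool SafeQueue SimpleTask SmartEvent object] + [SimplePool SmartEvent object]
  take SafeQueue:  [SafeQueue SimpleTask SmartEvent object] + [SmartEvent object]
  take SimpleTask:  [SimpleTask SmartEvent object] + [SmartEvent object]
  take SmartEvent:  [SmartEvent object] + [SmartEvent object]
  take object:  [object] + [object]
MRO: LazyQueue CachedTask SafeEvent FastQueue CachedEvent SimplePool SafeQueue SimpleTask SmartEvent object
SafeQueue is at position 6; next is SimpleTask.

SimpleTask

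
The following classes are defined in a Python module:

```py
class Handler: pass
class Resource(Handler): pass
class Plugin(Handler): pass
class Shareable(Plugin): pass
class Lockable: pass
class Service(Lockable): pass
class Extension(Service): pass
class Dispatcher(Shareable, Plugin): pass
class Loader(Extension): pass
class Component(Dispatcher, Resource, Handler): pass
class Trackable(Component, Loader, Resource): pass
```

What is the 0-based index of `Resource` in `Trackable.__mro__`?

6

L[Trackable] = Trackable + merge(L[Component], L[Loader], L[Resource], [Component Loader Resource])
  take Component:  [Component Dispatcher Shareable Plugin Resource Handler object] + [Loader Extension Service Lockable object] + [Resource Handler object] + [Component Loader Resource]
  take Dispatcher:  [Dispatcher Shareable Plugin Resource Handler object] + [Loader Extension Service Lockable object] + [Resource Handler object] + [Loader Resource]
  take Shareable:  [Shareable Plugin Resource Handler object] + [Loader Extension Service Lockable object] + [Resource Handler object] + [Loader Resource]
  take Plugin:  [Plugin Resource Handler object] + [Loader Extension Service Lockable object] + [Resource Handler object] + [Loader Resource]
  take Loader:  [Resource Handler object] + [Loader Extension Service Lockable object] + [Resource Handler object] + [Loader Resource]
  take Resource:  [Resource Handler object] + [Extension Service Lockable object] + [Resource Handler object] + [Resource]
  take Handler:  [Handler object] + [Extension Service Lockable object] + [Handler object]
  take Extension:  [object] + [Extension Service Lockable object] + [object]
  take Service:  [object] + [Service Lockable object] + [object]
  take Lockable:  [object] + [Lockable object] + [object]
  take object:  [object] + [object] + [object]
MRO: Trackable Component Dispatcher Shareable Plugin Loader Resource Handler Extension Service Lockable object
Resource sits at index 6.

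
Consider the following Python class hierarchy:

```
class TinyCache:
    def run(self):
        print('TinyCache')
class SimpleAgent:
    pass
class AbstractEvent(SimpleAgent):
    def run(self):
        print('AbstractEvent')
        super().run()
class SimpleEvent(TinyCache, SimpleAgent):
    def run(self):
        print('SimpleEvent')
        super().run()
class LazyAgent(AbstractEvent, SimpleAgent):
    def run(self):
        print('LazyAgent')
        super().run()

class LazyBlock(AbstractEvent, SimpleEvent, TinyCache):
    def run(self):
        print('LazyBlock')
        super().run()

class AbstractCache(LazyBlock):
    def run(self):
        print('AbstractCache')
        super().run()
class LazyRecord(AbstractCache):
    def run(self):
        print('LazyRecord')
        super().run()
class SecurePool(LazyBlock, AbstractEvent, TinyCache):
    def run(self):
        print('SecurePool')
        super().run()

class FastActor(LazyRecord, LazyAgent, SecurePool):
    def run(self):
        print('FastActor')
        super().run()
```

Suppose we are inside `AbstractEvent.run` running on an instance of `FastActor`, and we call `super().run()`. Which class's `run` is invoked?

SimpleEvent

L[FastActor] = FastActor + merge(L[LazyRecord], L[LazyAgent], L[SecurePool], [LazyRecord LazyAgent SecurePool])
  take LazyRecord:  [LazyRecord AbstractCache LazyBlock AbstractEvent SimpleEvent TinyCache SimpleAgent object] + [LazyAgent AbstractEvent SimpleAgent object] + [SecurePool LazyBlock AbstractEvent SimpleEvent TinyCache SimpleAgent object] + [LazyRecord LazyAgent SecurePool]
  take AbstractCache:  [AbstractCache LazyBlock AbstractEvent SimpleEvent TinyCache SimpleAgent object] + [LazyAgent AbstractEvent SimpleAgent object] + [SecurePool LazyBlock AbstractEvent SimpleEvent TinyCache SimpleAgent object] + [LazyAgent SecurePool]
  take LazyAgent:  [LazyBlock AbstractEvent SimpleEvent TinyCache SimpleAgent object] + [LazyAgent AbstractEvent SimpleAgent object] + [SecurePool LazyBlock AbstractEvent SimpleEvent TinyCache SimpleAgent object] + [LazyAgent SecurePool]
  take SecurePool:  [LazyBlock AbstractEvent SimpleEvent TinyCache SimpleAgent object] + [AbstractEvent SimpleAgent object] + [SecurePool LazyBlock AbstractEvent SimpleEvent TinyCache SimpleAgent object] + [SecurePool]
  take LazyBlock:  [LazyBlock AbstractEvent SimpleEvent TinyCache SimpleAgent object] + [AbstractEvent SimpleAgent object] + [LazyBlock AbstractEvent SimpleEvent TinyCache SimpleAgent object]
  take AbstractEvent:  [AbstractEvent SimpleEvent TinyCache SimpleAgent object] + [AbstractEvent SimpleAgent object] + [AbstractEvent SimpleEvent TinyCache SimpleAgent object]
  take SimpleEvent:  [SimpleEvent TinyCache SimpleAgent object] + [SimpleAgent object] + [SimpleEvent TinyCache SimpleAgent object]
  take TinyCache:  [TinyCache SimpleAgent object] + [SimpleAgent object] + [TinyCache SimpleAgent object]
  take SimpleAgent:  [SimpleAgent object] + [SimpleAgent object] + [SimpleAgent object]
  take object:  [object] + [object] + [object]
MRO: FastActor LazyRecord AbstractCache LazyAgent SecurePool LazyBlock AbstractEvent SimpleEvent TinyCache SimpleAgent object
super() in AbstractEvent.run on a FastActor instance goes to the class after AbstractEvent in FastActor's MRO: SimpleEvent.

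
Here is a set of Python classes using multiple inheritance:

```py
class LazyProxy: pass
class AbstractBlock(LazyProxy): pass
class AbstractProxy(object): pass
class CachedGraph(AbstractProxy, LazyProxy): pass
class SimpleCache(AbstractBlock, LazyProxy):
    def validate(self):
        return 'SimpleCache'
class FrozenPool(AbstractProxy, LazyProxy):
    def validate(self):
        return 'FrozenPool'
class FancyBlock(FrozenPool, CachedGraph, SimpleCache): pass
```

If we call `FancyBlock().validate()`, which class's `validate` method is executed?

L[FancyBlock] = FancyBlock + merge(L[FrozenPool], L[CachedGraph], L[SimpleCache], [FrozenPool CachedGraph SimpleCache])
  take FrozenPool:  [FrozenPool AbstractProxy LazyProxy object] + [CachedGraph AbstractProxy LazyProxy object] + [SimpleCache AbstractBlock LazyProxy object] + [FrozenPool CachedGraph SimpleCache]
  take CachedGraph:  [AbstractProxy LazyProxy object] + [CachedGraph AbstractProxy LazyProxy object] + [SimpleCache AbstractBlock LazyProxy object] + [CachedGraph SimpleCache]
  take AbstractProxy:  [AbstractProxy LazyProxy object] + [AbstractProxy LazyProxy object] + [SimpleCache AbstractBlock LazyProxy object] + [SimpleCache]
  take SimpleCache:  [LazyProxy object] + [LazyProxy object] + [SimpleCache AbstractBlock LazyProxy object] + [SimpleCache]
  take AbstractBlock:  [LazyProxy object] + [LazyProxy object] + [AbstractBlock LazyProxy object]
  take LazyProxy:  [LazyProxy object] + [LazyProxy object] + [LazyProxy object]
  take object:  [object] + [object] + [object]
MRO: FancyBlock FrozenPool CachedGraph AbstractProxy SimpleCache AbstractBlock LazyProxy object
validate is defined in: FrozenPool, SimpleCache. First along the MRO is FrozenPool.

FrozenPool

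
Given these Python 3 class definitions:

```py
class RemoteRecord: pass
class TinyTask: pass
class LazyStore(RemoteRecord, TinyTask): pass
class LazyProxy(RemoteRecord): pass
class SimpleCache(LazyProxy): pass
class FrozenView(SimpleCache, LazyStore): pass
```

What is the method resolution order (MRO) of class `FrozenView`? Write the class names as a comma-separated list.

FrozenView, SimpleCache, LazyProxy, LazyStore, RemoteRecord, TinyTask, object

L[FrozenView] = FrozenView + merge(L[SimpleCache], L[LazyStore], [SimpleCache LazyStore])
  take SimpleCache:  [SimpleCache LazyProxy RemoteRecord object] + [LazyStore RemoteRecord TinyTask object] + [SimpleCache LazyStore]
  take LazyProxy:  [LazyProxy RemoteRecord object] + [LazyStore RemoteRecord TinyTask object] + [LazyStore]
  take LazyStore:  [RemoteRecord object] + [LazyStore RemoteRecord TinyTask object] + [LazyStore]
  take RemoteRecord:  [RemoteRecord object] + [RemoteRecord TinyTask object]
  take TinyTask:  [object] + [TinyTask object]
  take object:  [object] + [object]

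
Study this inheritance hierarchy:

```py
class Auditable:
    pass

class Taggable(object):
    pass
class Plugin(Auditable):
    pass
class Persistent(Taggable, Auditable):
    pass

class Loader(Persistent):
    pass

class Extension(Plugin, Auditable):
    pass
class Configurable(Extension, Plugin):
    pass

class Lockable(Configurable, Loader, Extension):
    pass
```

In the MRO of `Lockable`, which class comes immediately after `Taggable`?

Auditable

L[Lockable] = Lockable + merge(L[Configurable], L[Loader], L[Extension], [Configurable Loader Extension])
  take Configurable:  [Configurable Extension Plugin Auditable object] + [Loader Persistent Taggable Auditable object] + [Extension Plugin Auditable object] + [Configurable Loader Extension]
  take Loader:  [Extension Plugin Auditable object] + [Loader Persistent Taggable Auditable object] + [Extension Plugin Auditable object] + [Loader Extension]
  take Extension:  [Extension Plugin Auditable object] + [Persistent Taggable Auditable object] + [Extension Plugin Auditable object] + [Extension]
  take Plugin:  [Plugin Auditable object] + [Persistent Taggable Auditable object] + [Plugin Auditable object]
  take Persistent:  [Auditable object] + [Persistent Taggable Auditable object] + [Auditable object]
  take Taggable:  [Auditable object] + [Taggable Auditable object] + [Auditable object]
  take Auditable:  [Auditable object] + [Auditable object] + [Auditable object]
  take object:  [object] + [object] + [object]
MRO: Lockable Configurable Loader Extension Plugin Persistent Taggable Auditable object
Taggable is at position 6; next is Auditable.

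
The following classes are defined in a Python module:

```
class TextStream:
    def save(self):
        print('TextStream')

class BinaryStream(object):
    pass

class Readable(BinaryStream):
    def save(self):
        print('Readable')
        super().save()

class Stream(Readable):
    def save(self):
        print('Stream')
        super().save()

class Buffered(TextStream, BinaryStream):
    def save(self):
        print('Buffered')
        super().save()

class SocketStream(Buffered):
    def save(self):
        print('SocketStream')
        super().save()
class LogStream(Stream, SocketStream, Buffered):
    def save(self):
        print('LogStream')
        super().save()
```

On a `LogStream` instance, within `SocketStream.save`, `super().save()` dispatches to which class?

L[LogStream] = LogStream + merge(L[Stream], L[SocketStream], L[Buffered], [Stream SocketStream Buffered])
  take Stream:  [Stream Readable BinaryStream object] + [SocketStream Buffered TextStream BinaryStream object] + [Buffered TextStream BinaryStream object] + [Stream SocketStream Buffered]
  take Readable:  [Readable BinaryStream object] + [SocketStream Buffered TextStream BinaryStream object] + [Buffered TextStream BinaryStream object] + [SocketStream Buffered]
  take SocketStream:  [BinaryStream object] + [SocketStream Buffered TextStream BinaryStream object] + [Buffered TextStream BinaryStream object] + [SocketStream Buffered]
  take Buffered:  [BinaryStream object] + [Buffered TextStream BinaryStream object] + [Buffered TextStream BinaryStream object] + [Buffered]
  take TextStream:  [BinaryStream object] + [TextStream BinaryStream object] + [TextStream BinaryStream object]
  take BinaryStream:  [BinaryStream object] + [BinaryStream object] + [BinaryStream object]
  take object:  [object] + [object] + [object]
MRO: LogStream Stream Readable SocketStream Buffered TextStream BinaryStream object
super() in SocketStream.save on a LogStream instance goes to the class after SocketStream in LogStream's MRO: Buffered.

Buffered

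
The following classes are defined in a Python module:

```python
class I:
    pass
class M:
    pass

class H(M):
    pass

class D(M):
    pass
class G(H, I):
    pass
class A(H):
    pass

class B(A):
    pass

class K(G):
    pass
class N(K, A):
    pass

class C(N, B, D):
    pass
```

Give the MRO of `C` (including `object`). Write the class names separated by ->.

C -> N -> K -> G -> B -> A -> H -> D -> M -> I -> object

L[C] = C + merge(L[N], L[B], L[D], [N B D])
  take N:  [N K G A H M I object] + [B A H M object] + [D M object] + [N B D]
  take K:  [K G A H M I object] + [B A H M object] + [D M object] + [B D]
  take G:  [G A H M I object] + [B A H M object] + [D M object] + [B D]
  take B:  [A H M I object] + [B A H M object] + [D M object] + [B D]
  take A:  [A H M I object] + [A H M object] + [D M object] + [D]
  take H:  [H M I object] + [H M object] + [D M object] + [D]
  take D:  [M I object] + [M object] + [D M object] + [D]
  take M:  [M I object] + [M object] + [M object]
  take I:  [I object] + [object] + [object]
  take object:  [object] + [object] + [object]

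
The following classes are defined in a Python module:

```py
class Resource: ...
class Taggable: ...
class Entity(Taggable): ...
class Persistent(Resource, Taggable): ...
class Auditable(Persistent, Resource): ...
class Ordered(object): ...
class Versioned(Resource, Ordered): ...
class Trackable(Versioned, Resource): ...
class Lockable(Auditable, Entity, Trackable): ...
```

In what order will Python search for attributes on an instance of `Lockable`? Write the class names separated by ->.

Lockable -> Auditable -> Persistent -> Entity -> Trackable -> Versioned -> Resource -> Taggable -> Ordered -> object

L[Lockable] = Lockable + merge(L[Auditable], L[Entity], L[Trackable], [Auditable Entity Trackable])
  take Auditable:  [Auditable Persistent Resource Taggable object] + [Entity Taggable object] + [Trackable Versioned Resource Ordered object] + [Auditable Entity Trackable]
  take Persistent:  [Persistent Resource Taggable object] + [Entity Taggable object] + [Trackable Versioned Resource Ordered object] + [Entity Trackable]
  take Entity:  [Resource Taggable object] + [Entity Taggable object] + [Trackable Versioned Resource Ordered object] + [Entity Trackable]
  take Trackable:  [Resource Taggable object] + [Taggable object] + [Trackable Versioned Resource Ordered object] + [Trackable]
  take Versioned:  [Resource Taggable object] + [Taggable object] + [Versioned Resource Ordered object]
  take Resource:  [Resource Taggable object] + [Taggable object] + [Resource Ordered object]
  take Taggable:  [Taggable object] + [Taggable object] + [Ordered object]
  take Ordered:  [object] + [object] + [Ordered object]
  take object:  [object] + [object] + [object]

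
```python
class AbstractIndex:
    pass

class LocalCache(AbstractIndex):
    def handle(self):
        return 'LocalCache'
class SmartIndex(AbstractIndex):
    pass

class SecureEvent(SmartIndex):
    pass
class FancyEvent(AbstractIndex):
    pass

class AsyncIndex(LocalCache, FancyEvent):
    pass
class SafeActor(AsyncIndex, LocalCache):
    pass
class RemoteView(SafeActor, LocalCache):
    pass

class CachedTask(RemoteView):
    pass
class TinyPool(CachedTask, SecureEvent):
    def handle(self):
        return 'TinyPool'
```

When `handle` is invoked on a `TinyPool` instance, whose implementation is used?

L[TinyPool] = TinyPool + merge(L[CachedTask], L[SecureEvent], [CachedTask SecureEvent])
  take CachedTask:  [CachedTask RemoteView SafeActor AsyncIndex LocalCache FancyEvent AbstractIndex object] + [SecureEvent SmartIndex AbstractIndex object] + [CachedTask SecureEvent]
  take RemoteView:  [RemoteView SafeActor AsyncIndex LocalCache FancyEvent AbstractIndex object] + [SecureEvent SmartIndex AbstractIndex object] + [SecureEvent]
  take SafeActor:  [SafeActor AsyncIndex LocalCache FancyEvent AbstractIndex object] + [SecureEvent SmartIndex AbstractIndex object] + [SecureEvent]
  take AsyncIndex:  [AsyncIndex LocalCache FancyEvent AbstractIndex object] + [SecureEvent SmartIndex AbstractIndex object] + [SecureEvent]
  take LocalCache:  [LocalCache FancyEvent AbstractIndex object] + [SecureEvent SmartIndex AbstractIndex object] + [SecureEvent]
  take FancyEvent:  [FancyEvent AbstractIndex object] + [SecureEvent SmartIndex AbstractIndex object] + [SecureEvent]
  take SecureEvent:  [AbstractIndex object] + [SecureEvent SmartIndex AbstractIndex object] + [SecureEvent]
  take SmartIndex:  [AbstractIndex object] + [SmartIndex AbstractIndex object]
  take AbstractIndex:  [AbstractIndex object] + [AbstractIndex object]
  take object:  [object] + [object]
MRO: TinyPool CachedTask RemoteView SafeActor AsyncIndex LocalCache FancyEvent SecureEvent SmartIndex AbstractIndex object
handle is defined in: LocalCache, TinyPool. First along the MRO is TinyPool.

TinyPool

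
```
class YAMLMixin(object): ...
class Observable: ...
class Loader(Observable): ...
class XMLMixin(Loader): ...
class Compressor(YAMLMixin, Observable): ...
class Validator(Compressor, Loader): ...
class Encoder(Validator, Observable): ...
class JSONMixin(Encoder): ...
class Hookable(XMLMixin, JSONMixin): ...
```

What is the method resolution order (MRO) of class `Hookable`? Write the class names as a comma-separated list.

Hookable, XMLMixin, JSONMixin, Encoder, Validator, Compressor, YAMLMixin, Loader, Observable, object

L[Hookable] = Hookable + merge(L[XMLMixin], L[JSONMixin], [XMLMixin JSONMixin])
  take XMLMixin:  [XMLMixin Loader Observable object] + [JSONMixin Encoder Validator Compressor YAMLMixin Loader Observable object] + [XMLMixin JSONMixin]
  take JSONMixin:  [Loader Observable object] + [JSONMixin Encoder Validator Compressor YAMLMixin Loader Observable object] + [JSONMixin]
  take Encoder:  [Loader Observable object] + [Encoder Validator Compressor YAMLMixin Loader Observable object]
  take Validator:  [Loader Observable object] + [Validator Compressor YAMLMixin Loader Observable object]
  take Compressor:  [Loader Observable object] + [Compressor YAMLMixin Loader Observable object]
  take YAMLMixin:  [Loader Observable object] + [YAMLMixin Loader Observable object]
  take Loader:  [Loader Observable object] + [Loader Observable object]
  take Observable:  [Observable object] + [Observable object]
  take object:  [object] + [object]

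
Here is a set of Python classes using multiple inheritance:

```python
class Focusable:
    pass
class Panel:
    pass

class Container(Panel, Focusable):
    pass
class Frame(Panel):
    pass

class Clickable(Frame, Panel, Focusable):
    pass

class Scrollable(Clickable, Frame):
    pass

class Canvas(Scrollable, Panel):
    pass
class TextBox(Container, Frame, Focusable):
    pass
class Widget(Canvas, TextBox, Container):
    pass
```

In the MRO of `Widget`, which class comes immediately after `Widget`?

L[Widget] = Widget + merge(L[Canvas], L[TextBox], L[Container], [Canvas TextBox Container])
  take Canvas:  [Canvas Scrollable Clickable Frame Panel Focusable object] + [TextBox Container Frame Panel Focusable object] + [Container Panel Focusable object] + [Canvas TextBox Container]
  take Scrollable:  [Scrollable Clickable Frame Panel Focusable object] + [TextBox Container Frame Panel Focusable object] + [Container Panel Focusable object] + [TextBox Container]
  take Clickable:  [Clickable Frame Panel Focusable object] + [TextBox Container Frame Panel Focusable object] + [Container Panel Focusable object] + [TextBox Container]
  take TextBox:  [Frame Panel Focusable object] + [TextBox Container Frame Panel Focusable object] + [Container Panel Focusable object] + [TextBox Container]
  take Container:  [Frame Panel Focusable object] + [Container Frame Panel Focusable object] + [Container Panel Focusable object] + [Container]
  take Frame:  [Frame Panel Focusable object] + [Frame Panel Focusable object] + [Panel Focusable object]
  take Panel:  [Panel Focusable object] + [Panel Focusable object] + [Panel Focusable object]
  take Focusable:  [Focusable object] + [Focusable object] + [Focusable object]
  take object:  [object] + [object] + [object]
MRO: Widget Canvas Scrollable Clickable TextBox Container Frame Panel Focusable object
Widget is at position 0; next is Canvas.

Canvas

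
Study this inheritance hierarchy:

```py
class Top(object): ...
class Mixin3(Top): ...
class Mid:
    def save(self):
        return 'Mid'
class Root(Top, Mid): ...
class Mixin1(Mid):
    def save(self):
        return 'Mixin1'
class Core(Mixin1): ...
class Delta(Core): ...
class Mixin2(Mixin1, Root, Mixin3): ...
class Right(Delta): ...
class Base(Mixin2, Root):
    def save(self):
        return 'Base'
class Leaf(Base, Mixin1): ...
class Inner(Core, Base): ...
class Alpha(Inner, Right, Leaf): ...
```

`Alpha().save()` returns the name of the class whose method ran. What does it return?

Base

L[Alpha] = Alpha + merge(L[Inner], L[Right], L[Leaf], [Inner Right Leaf])
  take Inner:  [Inner Core Base Mixin2 Mixin1 Root Mixin3 Top Mid object] + [Right Delta Core Mixin1 Mid object] + [Leaf Base Mixin2 Mixin1 Root Mixin3 Top Mid object] + [Inner Right Leaf]
  take Right:  [Core Base Mixin2 Mixin1 Root Mixin3 Top Mid object] + [Right Delta Core Mixin1 Mid object] + [Leaf Base Mixin2 Mixin1 Root Mixin3 Top Mid object] + [Right Leaf]
  take Delta:  [Core Base Mixin2 Mixin1 Root Mixin3 Top Mid object] + [Delta Core Mixin1 Mid object] + [Leaf Base Mixin2 Mixin1 Root Mixin3 Top Mid object] + [Leaf]
  take Core:  [Core Base Mixin2 Mixin1 Root Mixin3 Top Mid object] + [Core Mixin1 Mid object] + [Leaf Base Mixin2 Mixin1 Root Mixin3 Top Mid object] + [Leaf]
  take Leaf:  [Base Mixin2 Mixin1 Root Mixin3 Top Mid object] + [Mixin1 Mid object] + [Leaf Base Mixin2 Mixin1 Root Mixin3 Top Mid object] + [Leaf]
  take Base:  [Base Mixin2 Mixin1 Root Mixin3 Top Mid object] + [Mixin1 Mid object] + [Base Mixin2 Mixin1 Root Mixin3 Top Mid object]
  take Mixin2:  [Mixin2 Mixin1 Root Mixin3 Top Mid object] + [Mixin1 Mid object] + [Mixin2 Mixin1 Root Mixin3 Top Mid object]
  take Mixin1:  [Mixin1 Root Mixin3 Top Mid object] + [Mixin1 Mid object] + [Mixin1 Root Mixin3 Top Mid object]
  take Root:  [Root Mixin3 Top Mid object] + [Mid object] + [Root Mixin3 Top Mid object]
  take Mixin3:  [Mixin3 Top Mid object] + [Mid object] + [Mixin3 Top Mid object]
  take Top:  [Top Mid object] + [Mid object] + [Top Mid object]
  take Mid:  [Mid object] + [Mid object] + [Mid object]
  take object:  [object] + [object] + [object]
MRO: Alpha Inner Right Delta Core Leaf Base Mixin2 Mixin1 Root Mixin3 Top Mid object
save is defined in: Base, Mid, Mixin1. First along the MRO is Base.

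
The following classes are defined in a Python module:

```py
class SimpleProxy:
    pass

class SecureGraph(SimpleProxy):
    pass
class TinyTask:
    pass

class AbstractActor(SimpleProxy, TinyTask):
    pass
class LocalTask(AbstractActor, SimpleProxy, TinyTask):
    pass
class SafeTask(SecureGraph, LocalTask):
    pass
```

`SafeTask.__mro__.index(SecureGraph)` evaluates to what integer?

1

L[SafeTask] = SafeTask + merge(L[SecureGraph], L[LocalTask], [SecureGraph LocalTask])
  take SecureGraph:  [SecureGraph SimpleProxy object] + [LocalTask AbstractActor SimpleProxy TinyTask object] + [SecureGraph LocalTask]
  take LocalTask:  [SimpleProxy object] + [LocalTask AbstractActor SimpleProxy TinyTask object] + [LocalTask]
  take AbstractActor:  [SimpleProxy object] + [AbstractActor SimpleProxy TinyTask object]
  take SimpleProxy:  [SimpleProxy object] + [SimpleProxy TinyTask object]
  take TinyTask:  [object] + [TinyTask object]
  take object:  [object] + [object]
MRO: SafeTask SecureGraph LocalTask AbstractActor SimpleProxy TinyTask object
SecureGraph sits at index 1.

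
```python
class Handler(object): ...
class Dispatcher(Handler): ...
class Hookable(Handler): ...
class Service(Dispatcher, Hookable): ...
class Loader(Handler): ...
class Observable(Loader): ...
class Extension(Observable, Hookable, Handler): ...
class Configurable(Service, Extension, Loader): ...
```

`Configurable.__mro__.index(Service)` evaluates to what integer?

L[Configurable] = Configurable + merge(L[Service], L[Extension], L[Loader], [Service Extension Loader])
  take Service:  [Service Dispatcher Hookable Handler object] + [Extension Observable Loader Hookable Handler object] + [Loader Handler object] + [Service Extension Loader]
  take Dispatcher:  [Dispatcher Hookable Handler object] + [Extension Observable Loader Hookable Handler object] + [Loader Handler object] + [Extension Loader]
  take Extension:  [Hookable Handler object] + [Extension Observable Loader Hookable Handler object] + [Loader Handler object] + [Extension Loader]
  take Observable:  [Hookable Handler object] + [Observable Loader Hookable Handler object] + [Loader Handler object] + [Loader]
  take Loader:  [Hookable Handler object] + [Loader Hookable Handler object] + [Loader Handler object] + [Loader]
  take Hookable:  [Hookable Handler object] + [Hookable Handler object] + [Handler object]
  take Handler:  [Handler object] + [Handler object] + [Handler object]
  take object:  [object] + [object] + [object]
MRO: Configurable Service Dispatcher Extension Observable Loader Hookable Handler object
Service sits at index 1.

1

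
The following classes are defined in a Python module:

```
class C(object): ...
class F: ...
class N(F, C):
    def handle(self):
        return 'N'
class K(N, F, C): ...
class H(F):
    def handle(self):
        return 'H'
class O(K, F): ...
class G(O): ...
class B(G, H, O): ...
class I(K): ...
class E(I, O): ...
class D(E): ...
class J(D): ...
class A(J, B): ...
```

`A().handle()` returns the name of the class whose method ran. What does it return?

H

L[A] = A + merge(L[J], L[B], [J B])
  take J:  [J D E I O K N F C object] + [B G H O K N F C object] + [J B]
  take D:  [D E I O K N F C object] + [B G H O K N F C object] + [B]
  take E:  [E I O K N F C object] + [B G H O K N F C object] + [B]
  take I:  [I O K N F C object] + [B G H O K N F C object] + [B]
  take B:  [O K N F C object] + [B G H O K N F C object] + [B]
  take G:  [O K N F C object] + [G H O K N F C object]
  take H:  [O K N F C object] + [H O K N F C object]
  take O:  [O K N F C object] + [O K N F C object]
  take K:  [K N F C object] + [K N F C object]
  take N:  [N F C object] + [N F C object]
  take F:  [F C object] + [F C object]
  take C:  [C object] + [C object]
  take object:  [object] + [object]
MRO: A J D E I B G H O K N F C object
handle is defined in: H, N. First along the MRO is H.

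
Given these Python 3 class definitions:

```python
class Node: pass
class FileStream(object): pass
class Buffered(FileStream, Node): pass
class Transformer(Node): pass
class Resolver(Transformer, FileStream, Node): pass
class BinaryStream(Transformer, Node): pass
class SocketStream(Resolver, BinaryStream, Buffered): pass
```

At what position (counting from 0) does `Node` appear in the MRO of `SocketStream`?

L[SocketStream] = SocketStream + merge(L[Resolver], L[BinaryStream], L[Buffered], [Resolver BinaryStream Buffered])
  take Resolver:  [Resolver Transformer FileStream Node object] + [BinaryStream Transformer Node object] + [Buffered FileStream Node object] + [Resolver BinaryStream Buffered]
  take BinaryStream:  [Transformer FileStream Node object] + [BinaryStream Transformer Node object] + [Buffered FileStream Node object] + [BinaryStream Buffered]
  take Transformer:  [Transformer FileStream Node object] + [Transformer Node object] + [Buffered FileStream Node object] + [Buffered]
  take Buffered:  [FileStream Node object] + [Node object] + [Buffered FileStream Node object] + [Buffered]
  take FileStream:  [FileStream Node object] + [Node object] + [FileStream Node object]
  take Node:  [Node object] + [Node object] + [Node object]
  take object:  [object] + [object] + [object]
MRO: SocketStream Resolver BinaryStream Transformer Buffered FileStream Node object
Node sits at index 6.

6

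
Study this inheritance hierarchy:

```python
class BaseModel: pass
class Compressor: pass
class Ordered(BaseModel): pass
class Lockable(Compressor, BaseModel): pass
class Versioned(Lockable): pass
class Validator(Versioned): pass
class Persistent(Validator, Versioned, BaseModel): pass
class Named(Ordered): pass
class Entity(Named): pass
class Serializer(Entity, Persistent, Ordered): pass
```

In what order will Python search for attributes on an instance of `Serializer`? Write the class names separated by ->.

Serializer -> Entity -> Named -> Persistent -> Ordered -> Validator -> Versioned -> Lockable -> Compressor -> BaseModel -> object

L[Serializer] = Serializer + merge(L[Entity], L[Persistent], L[Ordered], [Entity Persistent Ordered])
  take Entity:  [Entity Named Ordered BaseModel object] + [Persistent Validator Versioned Lockable Compressor BaseModel object] + [Ordered BaseModel object] + [Entity Persistent Ordered]
  take Named:  [Named Ordered BaseModel object] + [Persistent Validator Versioned Lockable Compressor BaseModel object] + [Ordered BaseModel object] + [Persistent Ordered]
  take Persistent:  [Ordered BaseModel object] + [Persistent Validator Versioned Lockable Compressor BaseModel object] + [Ordered BaseModel object] + [Persistent Ordered]
  take Ordered:  [Ordered BaseModel object] + [Validator Versioned Lockable Compressor BaseModel object] + [Ordered BaseModel object] + [Ordered]
  take Validator:  [BaseModel object] + [Validator Versioned Lockable Compressor BaseModel object] + [BaseModel object]
  take Versioned:  [BaseModel object] + [Versioned Lockable Compressor BaseModel object] + [BaseModel object]
  take Lockable:  [BaseModel object] + [Lockable Compressor BaseModel object] + [BaseModel object]
  take Compressor:  [BaseModel object] + [Compressor BaseModel object] + [BaseModel object]
  take BaseModel:  [BaseModel object] + [BaseModel object] + [BaseModel object]
  take object:  [object] + [object] + [object]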